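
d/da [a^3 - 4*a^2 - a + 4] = 3*a^2 - 8*a - 1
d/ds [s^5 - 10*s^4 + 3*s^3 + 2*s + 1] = 5*s^4 - 40*s^3 + 9*s^2 + 2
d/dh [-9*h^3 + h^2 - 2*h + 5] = -27*h^2 + 2*h - 2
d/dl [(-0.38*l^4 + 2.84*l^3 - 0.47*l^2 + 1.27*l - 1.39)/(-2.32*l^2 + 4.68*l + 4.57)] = (1.7632*l^5 - 11.924*l^4 + 19.636*l^3 + 39.6832*l^2 - 10.7454*l + 12.3091)/(5.3824*l^4 - 21.7152*l^3 + 0.697599999999998*l^2 + 42.7752*l + 20.8849)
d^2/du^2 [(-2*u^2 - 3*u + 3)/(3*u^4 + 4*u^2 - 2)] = 4*(-27*u^8 - 81*u^7 + 147*u^6 - 54*u^5 + 90*u^4 - 114*u^3 + 102*u^2 - 36*u + 8)/(27*u^12 + 108*u^10 + 90*u^8 - 80*u^6 - 60*u^4 + 48*u^2 - 8)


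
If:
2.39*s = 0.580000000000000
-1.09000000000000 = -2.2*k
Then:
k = 0.50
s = 0.24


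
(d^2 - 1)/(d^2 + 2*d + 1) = (d - 1)/(d + 1)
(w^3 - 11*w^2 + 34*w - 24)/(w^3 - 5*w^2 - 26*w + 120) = (w - 1)/(w + 5)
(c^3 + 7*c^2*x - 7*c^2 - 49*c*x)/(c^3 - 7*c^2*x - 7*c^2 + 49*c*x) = (-c - 7*x)/(-c + 7*x)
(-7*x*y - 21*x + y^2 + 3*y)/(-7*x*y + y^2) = (y + 3)/y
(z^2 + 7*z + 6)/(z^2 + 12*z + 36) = (z + 1)/(z + 6)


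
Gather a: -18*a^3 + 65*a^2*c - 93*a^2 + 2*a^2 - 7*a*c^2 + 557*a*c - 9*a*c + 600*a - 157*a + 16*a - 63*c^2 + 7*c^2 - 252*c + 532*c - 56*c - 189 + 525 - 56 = -18*a^3 + a^2*(65*c - 91) + a*(-7*c^2 + 548*c + 459) - 56*c^2 + 224*c + 280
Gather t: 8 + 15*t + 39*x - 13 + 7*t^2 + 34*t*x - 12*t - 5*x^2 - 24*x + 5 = 7*t^2 + t*(34*x + 3) - 5*x^2 + 15*x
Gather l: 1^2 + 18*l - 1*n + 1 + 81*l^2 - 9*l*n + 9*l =81*l^2 + l*(27 - 9*n) - n + 2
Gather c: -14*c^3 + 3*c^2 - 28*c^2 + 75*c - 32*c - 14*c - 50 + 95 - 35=-14*c^3 - 25*c^2 + 29*c + 10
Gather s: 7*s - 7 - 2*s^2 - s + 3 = -2*s^2 + 6*s - 4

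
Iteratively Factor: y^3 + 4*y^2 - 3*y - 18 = (y + 3)*(y^2 + y - 6) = (y - 2)*(y + 3)*(y + 3)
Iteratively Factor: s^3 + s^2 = (s)*(s^2 + s) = s*(s + 1)*(s)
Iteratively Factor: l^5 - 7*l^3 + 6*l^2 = (l)*(l^4 - 7*l^2 + 6*l) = l^2*(l^3 - 7*l + 6) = l^2*(l - 2)*(l^2 + 2*l - 3) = l^2*(l - 2)*(l + 3)*(l - 1)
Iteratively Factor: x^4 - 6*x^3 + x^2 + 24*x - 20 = (x - 1)*(x^3 - 5*x^2 - 4*x + 20) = (x - 1)*(x + 2)*(x^2 - 7*x + 10) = (x - 5)*(x - 1)*(x + 2)*(x - 2)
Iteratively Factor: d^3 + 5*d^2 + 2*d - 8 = (d - 1)*(d^2 + 6*d + 8) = (d - 1)*(d + 4)*(d + 2)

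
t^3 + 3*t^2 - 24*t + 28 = (t - 2)^2*(t + 7)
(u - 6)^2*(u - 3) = u^3 - 15*u^2 + 72*u - 108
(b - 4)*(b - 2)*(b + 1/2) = b^3 - 11*b^2/2 + 5*b + 4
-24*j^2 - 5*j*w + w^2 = (-8*j + w)*(3*j + w)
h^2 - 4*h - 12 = (h - 6)*(h + 2)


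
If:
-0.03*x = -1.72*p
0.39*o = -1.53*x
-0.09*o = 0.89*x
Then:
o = 0.00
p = 0.00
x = 0.00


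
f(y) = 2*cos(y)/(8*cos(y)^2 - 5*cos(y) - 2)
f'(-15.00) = -0.21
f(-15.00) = -0.24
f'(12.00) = -30.25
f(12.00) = -3.23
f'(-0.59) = -21.03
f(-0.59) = -2.63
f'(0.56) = 33.77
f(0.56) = -3.43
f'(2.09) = 1.15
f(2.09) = -0.40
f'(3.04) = 0.02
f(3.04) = -0.18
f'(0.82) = 2.94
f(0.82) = -0.81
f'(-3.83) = 0.20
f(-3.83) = -0.23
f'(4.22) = -1.44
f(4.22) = -0.44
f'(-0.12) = -2.79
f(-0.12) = 2.16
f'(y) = 2*(16*sin(y)*cos(y) - 5*sin(y))*cos(y)/(8*cos(y)^2 - 5*cos(y) - 2)^2 - 2*sin(y)/(8*cos(y)^2 - 5*cos(y) - 2)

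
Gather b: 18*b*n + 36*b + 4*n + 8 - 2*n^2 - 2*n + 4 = b*(18*n + 36) - 2*n^2 + 2*n + 12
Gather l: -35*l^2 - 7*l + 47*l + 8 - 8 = -35*l^2 + 40*l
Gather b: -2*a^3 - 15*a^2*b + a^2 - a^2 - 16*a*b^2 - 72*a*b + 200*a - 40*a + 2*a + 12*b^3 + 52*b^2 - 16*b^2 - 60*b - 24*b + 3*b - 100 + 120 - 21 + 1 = -2*a^3 + 162*a + 12*b^3 + b^2*(36 - 16*a) + b*(-15*a^2 - 72*a - 81)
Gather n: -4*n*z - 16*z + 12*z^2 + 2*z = -4*n*z + 12*z^2 - 14*z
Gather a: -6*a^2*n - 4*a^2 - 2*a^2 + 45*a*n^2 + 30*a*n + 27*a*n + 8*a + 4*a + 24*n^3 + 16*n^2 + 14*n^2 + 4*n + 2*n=a^2*(-6*n - 6) + a*(45*n^2 + 57*n + 12) + 24*n^3 + 30*n^2 + 6*n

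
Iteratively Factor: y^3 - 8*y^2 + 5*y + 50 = (y - 5)*(y^2 - 3*y - 10) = (y - 5)*(y + 2)*(y - 5)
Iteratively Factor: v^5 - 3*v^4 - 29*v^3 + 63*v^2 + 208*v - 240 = (v + 3)*(v^4 - 6*v^3 - 11*v^2 + 96*v - 80) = (v - 1)*(v + 3)*(v^3 - 5*v^2 - 16*v + 80) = (v - 4)*(v - 1)*(v + 3)*(v^2 - v - 20) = (v - 5)*(v - 4)*(v - 1)*(v + 3)*(v + 4)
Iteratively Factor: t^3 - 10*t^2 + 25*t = (t)*(t^2 - 10*t + 25) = t*(t - 5)*(t - 5)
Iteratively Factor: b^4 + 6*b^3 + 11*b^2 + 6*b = (b + 3)*(b^3 + 3*b^2 + 2*b) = (b + 2)*(b + 3)*(b^2 + b) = b*(b + 2)*(b + 3)*(b + 1)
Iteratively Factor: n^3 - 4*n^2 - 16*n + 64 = (n - 4)*(n^2 - 16) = (n - 4)*(n + 4)*(n - 4)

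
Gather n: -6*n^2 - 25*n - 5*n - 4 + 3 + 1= -6*n^2 - 30*n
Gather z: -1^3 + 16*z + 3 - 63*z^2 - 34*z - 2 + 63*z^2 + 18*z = 0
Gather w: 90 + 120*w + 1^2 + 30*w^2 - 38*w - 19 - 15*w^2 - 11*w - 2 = 15*w^2 + 71*w + 70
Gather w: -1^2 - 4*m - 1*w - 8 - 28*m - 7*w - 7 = -32*m - 8*w - 16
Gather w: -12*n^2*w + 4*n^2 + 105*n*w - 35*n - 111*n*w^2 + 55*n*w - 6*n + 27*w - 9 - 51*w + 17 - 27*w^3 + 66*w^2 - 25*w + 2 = 4*n^2 - 41*n - 27*w^3 + w^2*(66 - 111*n) + w*(-12*n^2 + 160*n - 49) + 10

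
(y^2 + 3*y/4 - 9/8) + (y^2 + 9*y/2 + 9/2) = 2*y^2 + 21*y/4 + 27/8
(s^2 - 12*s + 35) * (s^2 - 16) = s^4 - 12*s^3 + 19*s^2 + 192*s - 560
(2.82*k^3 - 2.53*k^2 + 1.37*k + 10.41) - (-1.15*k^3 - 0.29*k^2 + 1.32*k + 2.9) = 3.97*k^3 - 2.24*k^2 + 0.05*k + 7.51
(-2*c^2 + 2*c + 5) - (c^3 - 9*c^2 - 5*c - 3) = -c^3 + 7*c^2 + 7*c + 8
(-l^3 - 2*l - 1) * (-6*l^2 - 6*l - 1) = 6*l^5 + 6*l^4 + 13*l^3 + 18*l^2 + 8*l + 1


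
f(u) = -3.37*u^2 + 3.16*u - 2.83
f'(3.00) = -17.06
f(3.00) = -23.68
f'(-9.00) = 63.82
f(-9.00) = -304.24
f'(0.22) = 1.68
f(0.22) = -2.30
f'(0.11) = 2.42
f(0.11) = -2.52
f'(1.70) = -8.30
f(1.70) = -7.20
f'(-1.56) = 13.67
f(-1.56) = -15.96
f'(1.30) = -5.60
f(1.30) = -4.42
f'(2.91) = -16.45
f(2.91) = -22.17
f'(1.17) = -4.73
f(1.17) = -3.75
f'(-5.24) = 38.48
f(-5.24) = -111.92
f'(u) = 3.16 - 6.74*u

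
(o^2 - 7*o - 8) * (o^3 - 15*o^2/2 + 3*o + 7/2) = o^5 - 29*o^4/2 + 95*o^3/2 + 85*o^2/2 - 97*o/2 - 28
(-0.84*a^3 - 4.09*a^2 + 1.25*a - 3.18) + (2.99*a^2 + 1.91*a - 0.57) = -0.84*a^3 - 1.1*a^2 + 3.16*a - 3.75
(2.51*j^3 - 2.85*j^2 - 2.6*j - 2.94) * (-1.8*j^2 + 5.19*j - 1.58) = -4.518*j^5 + 18.1569*j^4 - 14.0773*j^3 - 3.699*j^2 - 11.1506*j + 4.6452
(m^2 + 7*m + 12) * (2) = 2*m^2 + 14*m + 24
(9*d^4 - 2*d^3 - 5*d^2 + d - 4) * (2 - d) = -9*d^5 + 20*d^4 + d^3 - 11*d^2 + 6*d - 8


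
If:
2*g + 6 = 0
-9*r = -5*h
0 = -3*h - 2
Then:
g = -3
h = -2/3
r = -10/27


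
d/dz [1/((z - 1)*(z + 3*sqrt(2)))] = ((1 - z)*(z + 3*sqrt(2)) - (z - 1)^2)/((z - 1)^3*(z + 3*sqrt(2))^2)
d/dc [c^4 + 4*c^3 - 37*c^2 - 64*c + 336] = 4*c^3 + 12*c^2 - 74*c - 64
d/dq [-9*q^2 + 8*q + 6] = 8 - 18*q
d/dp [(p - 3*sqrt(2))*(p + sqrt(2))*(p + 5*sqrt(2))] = 3*p^2 + 6*sqrt(2)*p - 26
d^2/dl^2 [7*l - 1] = 0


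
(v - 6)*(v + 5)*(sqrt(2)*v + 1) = sqrt(2)*v^3 - sqrt(2)*v^2 + v^2 - 30*sqrt(2)*v - v - 30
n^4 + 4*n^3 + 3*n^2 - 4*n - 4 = (n - 1)*(n + 1)*(n + 2)^2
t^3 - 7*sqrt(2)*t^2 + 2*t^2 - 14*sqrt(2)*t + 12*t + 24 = (t + 2)*(t - 6*sqrt(2))*(t - sqrt(2))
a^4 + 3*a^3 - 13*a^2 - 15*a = a*(a - 3)*(a + 1)*(a + 5)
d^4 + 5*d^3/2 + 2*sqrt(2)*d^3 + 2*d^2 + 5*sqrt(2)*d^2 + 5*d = d*(d + 5/2)*(d + sqrt(2))^2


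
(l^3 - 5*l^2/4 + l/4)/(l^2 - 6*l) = (4*l^2 - 5*l + 1)/(4*(l - 6))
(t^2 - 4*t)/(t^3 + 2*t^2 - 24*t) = 1/(t + 6)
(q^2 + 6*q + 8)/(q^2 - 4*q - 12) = (q + 4)/(q - 6)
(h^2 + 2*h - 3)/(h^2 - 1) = (h + 3)/(h + 1)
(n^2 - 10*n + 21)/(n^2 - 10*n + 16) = (n^2 - 10*n + 21)/(n^2 - 10*n + 16)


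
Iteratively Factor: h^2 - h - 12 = (h - 4)*(h + 3)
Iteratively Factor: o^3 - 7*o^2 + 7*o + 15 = (o - 3)*(o^2 - 4*o - 5) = (o - 5)*(o - 3)*(o + 1)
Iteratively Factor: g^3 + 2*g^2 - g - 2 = (g + 1)*(g^2 + g - 2) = (g - 1)*(g + 1)*(g + 2)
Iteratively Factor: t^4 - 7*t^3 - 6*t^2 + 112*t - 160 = (t - 5)*(t^3 - 2*t^2 - 16*t + 32) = (t - 5)*(t + 4)*(t^2 - 6*t + 8) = (t - 5)*(t - 2)*(t + 4)*(t - 4)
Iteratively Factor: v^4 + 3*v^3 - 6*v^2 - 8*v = (v + 4)*(v^3 - v^2 - 2*v) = (v - 2)*(v + 4)*(v^2 + v) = v*(v - 2)*(v + 4)*(v + 1)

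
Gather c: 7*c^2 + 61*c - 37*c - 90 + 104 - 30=7*c^2 + 24*c - 16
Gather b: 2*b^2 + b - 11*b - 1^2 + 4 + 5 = 2*b^2 - 10*b + 8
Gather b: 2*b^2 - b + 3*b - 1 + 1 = 2*b^2 + 2*b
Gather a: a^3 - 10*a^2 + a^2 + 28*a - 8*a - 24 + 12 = a^3 - 9*a^2 + 20*a - 12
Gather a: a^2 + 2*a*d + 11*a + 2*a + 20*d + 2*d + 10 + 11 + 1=a^2 + a*(2*d + 13) + 22*d + 22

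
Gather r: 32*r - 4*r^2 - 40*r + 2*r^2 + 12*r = -2*r^2 + 4*r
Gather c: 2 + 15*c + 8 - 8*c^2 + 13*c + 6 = -8*c^2 + 28*c + 16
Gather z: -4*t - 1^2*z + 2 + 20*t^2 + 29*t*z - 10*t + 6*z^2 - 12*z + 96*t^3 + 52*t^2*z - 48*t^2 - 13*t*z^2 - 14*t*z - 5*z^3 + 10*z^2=96*t^3 - 28*t^2 - 14*t - 5*z^3 + z^2*(16 - 13*t) + z*(52*t^2 + 15*t - 13) + 2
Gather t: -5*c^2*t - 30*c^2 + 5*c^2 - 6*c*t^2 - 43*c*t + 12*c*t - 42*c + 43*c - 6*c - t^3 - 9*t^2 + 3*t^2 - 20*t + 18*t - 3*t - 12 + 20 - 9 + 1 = -25*c^2 - 5*c - t^3 + t^2*(-6*c - 6) + t*(-5*c^2 - 31*c - 5)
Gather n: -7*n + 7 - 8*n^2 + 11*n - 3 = -8*n^2 + 4*n + 4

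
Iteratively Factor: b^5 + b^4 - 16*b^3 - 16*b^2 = (b)*(b^4 + b^3 - 16*b^2 - 16*b) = b*(b + 1)*(b^3 - 16*b) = b^2*(b + 1)*(b^2 - 16) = b^2*(b - 4)*(b + 1)*(b + 4)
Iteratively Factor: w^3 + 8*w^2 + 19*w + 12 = (w + 4)*(w^2 + 4*w + 3) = (w + 3)*(w + 4)*(w + 1)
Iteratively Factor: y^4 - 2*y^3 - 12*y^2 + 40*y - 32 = (y - 2)*(y^3 - 12*y + 16) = (y - 2)*(y + 4)*(y^2 - 4*y + 4) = (y - 2)^2*(y + 4)*(y - 2)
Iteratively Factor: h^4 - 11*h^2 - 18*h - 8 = (h + 1)*(h^3 - h^2 - 10*h - 8) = (h - 4)*(h + 1)*(h^2 + 3*h + 2) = (h - 4)*(h + 1)^2*(h + 2)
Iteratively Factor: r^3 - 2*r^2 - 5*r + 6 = (r - 1)*(r^2 - r - 6) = (r - 3)*(r - 1)*(r + 2)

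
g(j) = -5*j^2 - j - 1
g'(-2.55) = 24.50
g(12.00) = -733.00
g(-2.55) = -30.96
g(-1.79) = -15.23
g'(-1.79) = 16.90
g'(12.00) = -121.00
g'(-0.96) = 8.60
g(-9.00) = -397.00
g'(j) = -10*j - 1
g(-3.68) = -65.03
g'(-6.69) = 65.90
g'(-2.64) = 25.40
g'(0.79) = -8.90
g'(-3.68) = 35.80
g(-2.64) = -33.21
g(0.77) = -4.73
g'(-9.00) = 89.00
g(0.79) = -4.91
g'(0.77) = -8.70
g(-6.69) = -218.09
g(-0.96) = -4.65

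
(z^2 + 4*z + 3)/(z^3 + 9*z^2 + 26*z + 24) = (z + 1)/(z^2 + 6*z + 8)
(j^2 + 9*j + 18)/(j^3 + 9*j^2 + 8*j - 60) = (j + 3)/(j^2 + 3*j - 10)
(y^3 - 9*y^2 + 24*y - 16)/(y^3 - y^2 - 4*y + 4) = (y^2 - 8*y + 16)/(y^2 - 4)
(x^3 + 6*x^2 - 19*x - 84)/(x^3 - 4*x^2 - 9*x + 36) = (x + 7)/(x - 3)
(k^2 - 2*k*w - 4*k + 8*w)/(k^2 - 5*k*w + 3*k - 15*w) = (k^2 - 2*k*w - 4*k + 8*w)/(k^2 - 5*k*w + 3*k - 15*w)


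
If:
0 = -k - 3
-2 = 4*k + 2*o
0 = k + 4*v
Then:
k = -3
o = 5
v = 3/4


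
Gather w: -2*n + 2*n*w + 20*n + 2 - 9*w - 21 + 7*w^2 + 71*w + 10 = 18*n + 7*w^2 + w*(2*n + 62) - 9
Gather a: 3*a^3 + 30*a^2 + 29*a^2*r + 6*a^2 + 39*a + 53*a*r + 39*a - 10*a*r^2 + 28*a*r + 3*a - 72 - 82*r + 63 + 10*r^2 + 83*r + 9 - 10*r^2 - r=3*a^3 + a^2*(29*r + 36) + a*(-10*r^2 + 81*r + 81)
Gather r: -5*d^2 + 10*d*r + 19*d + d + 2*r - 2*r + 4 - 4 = -5*d^2 + 10*d*r + 20*d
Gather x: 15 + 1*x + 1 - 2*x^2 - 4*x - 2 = -2*x^2 - 3*x + 14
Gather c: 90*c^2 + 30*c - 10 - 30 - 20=90*c^2 + 30*c - 60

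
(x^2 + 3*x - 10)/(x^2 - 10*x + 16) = (x + 5)/(x - 8)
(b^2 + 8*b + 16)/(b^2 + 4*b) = (b + 4)/b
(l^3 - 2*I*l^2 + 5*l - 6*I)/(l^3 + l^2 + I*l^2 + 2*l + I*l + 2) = (l - 3*I)/(l + 1)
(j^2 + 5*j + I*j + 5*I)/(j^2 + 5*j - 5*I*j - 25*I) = (j + I)/(j - 5*I)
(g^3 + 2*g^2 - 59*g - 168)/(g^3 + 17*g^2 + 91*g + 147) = (g - 8)/(g + 7)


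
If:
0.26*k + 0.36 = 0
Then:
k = -1.38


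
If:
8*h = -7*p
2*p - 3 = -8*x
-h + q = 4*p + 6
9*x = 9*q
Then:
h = 35/24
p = -5/3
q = 19/24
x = 19/24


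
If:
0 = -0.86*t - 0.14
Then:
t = -0.16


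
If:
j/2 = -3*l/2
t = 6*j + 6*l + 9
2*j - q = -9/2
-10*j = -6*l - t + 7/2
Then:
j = 11/16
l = -11/48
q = 47/8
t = 47/4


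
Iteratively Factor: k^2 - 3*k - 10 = (k + 2)*(k - 5)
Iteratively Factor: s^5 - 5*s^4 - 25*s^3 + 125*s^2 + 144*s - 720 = (s - 5)*(s^4 - 25*s^2 + 144) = (s - 5)*(s + 3)*(s^3 - 3*s^2 - 16*s + 48) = (s - 5)*(s - 3)*(s + 3)*(s^2 - 16) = (s - 5)*(s - 3)*(s + 3)*(s + 4)*(s - 4)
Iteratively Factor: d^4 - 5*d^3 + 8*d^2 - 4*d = (d - 2)*(d^3 - 3*d^2 + 2*d) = (d - 2)^2*(d^2 - d) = d*(d - 2)^2*(d - 1)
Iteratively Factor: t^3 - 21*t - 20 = (t + 1)*(t^2 - t - 20) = (t - 5)*(t + 1)*(t + 4)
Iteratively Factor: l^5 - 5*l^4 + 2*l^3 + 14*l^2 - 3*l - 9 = (l - 1)*(l^4 - 4*l^3 - 2*l^2 + 12*l + 9) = (l - 3)*(l - 1)*(l^3 - l^2 - 5*l - 3) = (l - 3)*(l - 1)*(l + 1)*(l^2 - 2*l - 3) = (l - 3)*(l - 1)*(l + 1)^2*(l - 3)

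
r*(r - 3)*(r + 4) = r^3 + r^2 - 12*r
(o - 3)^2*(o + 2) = o^3 - 4*o^2 - 3*o + 18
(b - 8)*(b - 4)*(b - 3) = b^3 - 15*b^2 + 68*b - 96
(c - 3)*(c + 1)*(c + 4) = c^3 + 2*c^2 - 11*c - 12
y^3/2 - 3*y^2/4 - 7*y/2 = y*(y/2 + 1)*(y - 7/2)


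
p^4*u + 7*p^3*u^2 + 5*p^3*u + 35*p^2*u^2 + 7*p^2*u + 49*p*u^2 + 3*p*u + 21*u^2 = (p + 1)*(p + 3)*(p + 7*u)*(p*u + u)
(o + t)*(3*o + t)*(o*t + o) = 3*o^3*t + 3*o^3 + 4*o^2*t^2 + 4*o^2*t + o*t^3 + o*t^2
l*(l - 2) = l^2 - 2*l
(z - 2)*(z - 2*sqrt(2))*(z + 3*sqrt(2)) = z^3 - 2*z^2 + sqrt(2)*z^2 - 12*z - 2*sqrt(2)*z + 24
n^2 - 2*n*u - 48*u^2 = (n - 8*u)*(n + 6*u)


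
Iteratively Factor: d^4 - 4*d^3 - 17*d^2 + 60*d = (d + 4)*(d^3 - 8*d^2 + 15*d) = (d - 3)*(d + 4)*(d^2 - 5*d) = (d - 5)*(d - 3)*(d + 4)*(d)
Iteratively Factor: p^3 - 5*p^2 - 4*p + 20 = (p - 5)*(p^2 - 4) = (p - 5)*(p + 2)*(p - 2)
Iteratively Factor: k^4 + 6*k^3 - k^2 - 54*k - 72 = (k - 3)*(k^3 + 9*k^2 + 26*k + 24) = (k - 3)*(k + 2)*(k^2 + 7*k + 12) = (k - 3)*(k + 2)*(k + 3)*(k + 4)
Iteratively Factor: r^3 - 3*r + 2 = (r + 2)*(r^2 - 2*r + 1) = (r - 1)*(r + 2)*(r - 1)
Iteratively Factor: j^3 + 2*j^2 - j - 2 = (j + 1)*(j^2 + j - 2) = (j + 1)*(j + 2)*(j - 1)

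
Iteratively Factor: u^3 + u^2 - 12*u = (u)*(u^2 + u - 12) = u*(u - 3)*(u + 4)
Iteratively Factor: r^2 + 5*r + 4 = (r + 4)*(r + 1)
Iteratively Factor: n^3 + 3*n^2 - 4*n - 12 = (n + 3)*(n^2 - 4) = (n - 2)*(n + 3)*(n + 2)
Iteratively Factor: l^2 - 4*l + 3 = (l - 1)*(l - 3)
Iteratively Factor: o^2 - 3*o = (o - 3)*(o)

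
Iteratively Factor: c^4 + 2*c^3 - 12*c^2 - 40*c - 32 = (c + 2)*(c^3 - 12*c - 16) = (c + 2)^2*(c^2 - 2*c - 8) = (c + 2)^3*(c - 4)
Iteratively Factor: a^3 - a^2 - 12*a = (a + 3)*(a^2 - 4*a) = (a - 4)*(a + 3)*(a)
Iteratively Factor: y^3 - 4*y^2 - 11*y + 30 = (y - 5)*(y^2 + y - 6) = (y - 5)*(y - 2)*(y + 3)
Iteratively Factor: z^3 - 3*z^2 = (z - 3)*(z^2) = z*(z - 3)*(z)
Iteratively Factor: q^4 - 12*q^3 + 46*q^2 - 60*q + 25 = (q - 5)*(q^3 - 7*q^2 + 11*q - 5) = (q - 5)^2*(q^2 - 2*q + 1) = (q - 5)^2*(q - 1)*(q - 1)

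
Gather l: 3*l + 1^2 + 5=3*l + 6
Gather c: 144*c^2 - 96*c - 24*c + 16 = 144*c^2 - 120*c + 16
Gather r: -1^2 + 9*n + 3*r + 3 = 9*n + 3*r + 2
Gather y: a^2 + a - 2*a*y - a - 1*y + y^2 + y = a^2 - 2*a*y + y^2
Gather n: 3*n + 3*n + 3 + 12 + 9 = 6*n + 24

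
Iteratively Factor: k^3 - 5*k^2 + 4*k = (k)*(k^2 - 5*k + 4) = k*(k - 1)*(k - 4)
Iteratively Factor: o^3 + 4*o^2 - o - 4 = (o + 4)*(o^2 - 1) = (o + 1)*(o + 4)*(o - 1)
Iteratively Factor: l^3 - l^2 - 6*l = (l + 2)*(l^2 - 3*l) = l*(l + 2)*(l - 3)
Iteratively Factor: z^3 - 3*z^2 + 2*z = (z - 2)*(z^2 - z) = z*(z - 2)*(z - 1)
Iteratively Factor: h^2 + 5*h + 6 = (h + 3)*(h + 2)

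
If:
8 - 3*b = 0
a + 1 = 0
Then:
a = -1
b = 8/3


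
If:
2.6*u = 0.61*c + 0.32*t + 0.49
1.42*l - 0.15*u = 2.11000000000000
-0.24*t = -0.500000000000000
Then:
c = 4.26229508196721*u - 1.89617486338798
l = 0.105633802816901*u + 1.48591549295775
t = 2.08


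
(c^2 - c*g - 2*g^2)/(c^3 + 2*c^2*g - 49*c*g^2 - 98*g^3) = (c^2 - c*g - 2*g^2)/(c^3 + 2*c^2*g - 49*c*g^2 - 98*g^3)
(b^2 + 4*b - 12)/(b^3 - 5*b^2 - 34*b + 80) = (b + 6)/(b^2 - 3*b - 40)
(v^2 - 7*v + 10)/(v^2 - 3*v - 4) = (-v^2 + 7*v - 10)/(-v^2 + 3*v + 4)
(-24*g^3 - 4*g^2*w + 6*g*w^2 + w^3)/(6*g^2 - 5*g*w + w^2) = (12*g^2 + 8*g*w + w^2)/(-3*g + w)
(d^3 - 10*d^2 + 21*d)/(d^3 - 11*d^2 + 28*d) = (d - 3)/(d - 4)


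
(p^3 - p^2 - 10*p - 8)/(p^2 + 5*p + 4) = (p^2 - 2*p - 8)/(p + 4)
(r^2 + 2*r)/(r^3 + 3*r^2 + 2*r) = 1/(r + 1)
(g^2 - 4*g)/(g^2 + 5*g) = (g - 4)/(g + 5)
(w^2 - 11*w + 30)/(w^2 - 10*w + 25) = (w - 6)/(w - 5)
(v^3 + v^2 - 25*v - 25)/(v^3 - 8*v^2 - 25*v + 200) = (v + 1)/(v - 8)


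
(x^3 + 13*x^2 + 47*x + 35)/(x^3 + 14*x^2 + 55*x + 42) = (x + 5)/(x + 6)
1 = 1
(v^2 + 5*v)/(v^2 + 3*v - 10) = v/(v - 2)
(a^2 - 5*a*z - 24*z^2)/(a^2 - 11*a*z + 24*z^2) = (-a - 3*z)/(-a + 3*z)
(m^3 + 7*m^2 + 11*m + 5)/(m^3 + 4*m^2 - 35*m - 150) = (m^2 + 2*m + 1)/(m^2 - m - 30)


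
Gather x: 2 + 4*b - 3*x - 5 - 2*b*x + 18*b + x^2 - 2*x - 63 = 22*b + x^2 + x*(-2*b - 5) - 66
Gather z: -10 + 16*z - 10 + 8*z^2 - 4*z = 8*z^2 + 12*z - 20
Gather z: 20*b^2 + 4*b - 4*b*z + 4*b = 20*b^2 - 4*b*z + 8*b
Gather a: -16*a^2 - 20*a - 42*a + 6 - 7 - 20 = -16*a^2 - 62*a - 21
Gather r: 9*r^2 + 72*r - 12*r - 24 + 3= 9*r^2 + 60*r - 21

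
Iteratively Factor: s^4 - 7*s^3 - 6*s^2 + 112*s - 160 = (s + 4)*(s^3 - 11*s^2 + 38*s - 40) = (s - 5)*(s + 4)*(s^2 - 6*s + 8) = (s - 5)*(s - 2)*(s + 4)*(s - 4)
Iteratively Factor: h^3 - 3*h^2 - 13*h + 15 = (h - 1)*(h^2 - 2*h - 15) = (h - 1)*(h + 3)*(h - 5)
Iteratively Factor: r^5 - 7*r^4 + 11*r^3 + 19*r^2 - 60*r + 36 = (r - 2)*(r^4 - 5*r^3 + r^2 + 21*r - 18) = (r - 2)*(r + 2)*(r^3 - 7*r^2 + 15*r - 9) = (r - 2)*(r - 1)*(r + 2)*(r^2 - 6*r + 9) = (r - 3)*(r - 2)*(r - 1)*(r + 2)*(r - 3)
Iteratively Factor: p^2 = (p)*(p)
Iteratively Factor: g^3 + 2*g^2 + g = (g + 1)*(g^2 + g) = g*(g + 1)*(g + 1)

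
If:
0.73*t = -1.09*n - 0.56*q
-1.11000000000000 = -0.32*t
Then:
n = -0.513761467889908*q - 2.32310779816514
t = 3.47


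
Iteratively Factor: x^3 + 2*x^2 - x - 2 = (x + 1)*(x^2 + x - 2) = (x + 1)*(x + 2)*(x - 1)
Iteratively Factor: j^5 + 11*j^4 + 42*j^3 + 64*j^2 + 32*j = (j + 4)*(j^4 + 7*j^3 + 14*j^2 + 8*j) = (j + 2)*(j + 4)*(j^3 + 5*j^2 + 4*j) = (j + 1)*(j + 2)*(j + 4)*(j^2 + 4*j) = j*(j + 1)*(j + 2)*(j + 4)*(j + 4)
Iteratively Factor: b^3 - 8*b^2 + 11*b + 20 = (b - 5)*(b^2 - 3*b - 4) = (b - 5)*(b - 4)*(b + 1)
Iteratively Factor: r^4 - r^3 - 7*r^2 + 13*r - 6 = (r + 3)*(r^3 - 4*r^2 + 5*r - 2) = (r - 1)*(r + 3)*(r^2 - 3*r + 2) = (r - 2)*(r - 1)*(r + 3)*(r - 1)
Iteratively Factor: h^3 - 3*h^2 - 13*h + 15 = (h + 3)*(h^2 - 6*h + 5) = (h - 5)*(h + 3)*(h - 1)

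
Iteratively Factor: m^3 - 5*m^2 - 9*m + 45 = (m + 3)*(m^2 - 8*m + 15) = (m - 5)*(m + 3)*(m - 3)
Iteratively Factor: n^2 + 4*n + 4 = (n + 2)*(n + 2)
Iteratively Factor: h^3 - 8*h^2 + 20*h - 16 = (h - 2)*(h^2 - 6*h + 8) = (h - 2)^2*(h - 4)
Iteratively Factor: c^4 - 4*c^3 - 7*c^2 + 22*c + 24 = (c - 3)*(c^3 - c^2 - 10*c - 8) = (c - 3)*(c + 1)*(c^2 - 2*c - 8) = (c - 4)*(c - 3)*(c + 1)*(c + 2)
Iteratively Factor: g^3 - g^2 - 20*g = (g - 5)*(g^2 + 4*g) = (g - 5)*(g + 4)*(g)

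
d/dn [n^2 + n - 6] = 2*n + 1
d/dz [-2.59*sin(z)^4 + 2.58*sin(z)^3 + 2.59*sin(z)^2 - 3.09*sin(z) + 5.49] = 1.295*sin(4*z) - 1.155*cos(z) - 1.935*cos(3*z)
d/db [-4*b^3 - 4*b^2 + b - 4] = -12*b^2 - 8*b + 1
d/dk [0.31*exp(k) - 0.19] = 0.31*exp(k)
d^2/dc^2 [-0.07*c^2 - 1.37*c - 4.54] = -0.140000000000000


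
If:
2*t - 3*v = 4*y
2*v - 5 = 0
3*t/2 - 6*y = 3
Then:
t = 11/2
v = 5/2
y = 7/8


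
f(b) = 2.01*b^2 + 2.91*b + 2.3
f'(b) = 4.02*b + 2.91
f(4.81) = 62.80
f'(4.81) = 22.25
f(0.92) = 6.68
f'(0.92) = 6.61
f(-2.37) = 6.69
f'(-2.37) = -6.62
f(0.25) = 3.15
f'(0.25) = 3.92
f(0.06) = 2.48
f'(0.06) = 3.15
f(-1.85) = 3.80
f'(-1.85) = -4.53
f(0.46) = 4.06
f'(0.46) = 4.76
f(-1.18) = 1.66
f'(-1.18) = -1.83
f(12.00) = 326.66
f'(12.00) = 51.15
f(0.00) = 2.30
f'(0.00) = 2.91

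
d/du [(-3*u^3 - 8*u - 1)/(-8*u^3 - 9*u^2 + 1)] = (27*u^4 - 128*u^3 - 105*u^2 - 18*u - 8)/(64*u^6 + 144*u^5 + 81*u^4 - 16*u^3 - 18*u^2 + 1)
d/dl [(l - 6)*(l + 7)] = 2*l + 1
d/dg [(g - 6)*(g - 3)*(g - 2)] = 3*g^2 - 22*g + 36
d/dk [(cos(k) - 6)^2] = 2*(6 - cos(k))*sin(k)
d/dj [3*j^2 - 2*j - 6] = 6*j - 2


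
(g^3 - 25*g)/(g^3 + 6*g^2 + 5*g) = (g - 5)/(g + 1)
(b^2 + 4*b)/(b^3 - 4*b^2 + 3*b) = (b + 4)/(b^2 - 4*b + 3)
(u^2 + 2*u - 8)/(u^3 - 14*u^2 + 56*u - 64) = (u + 4)/(u^2 - 12*u + 32)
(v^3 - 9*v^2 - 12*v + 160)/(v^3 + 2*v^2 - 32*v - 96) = (v^2 - 13*v + 40)/(v^2 - 2*v - 24)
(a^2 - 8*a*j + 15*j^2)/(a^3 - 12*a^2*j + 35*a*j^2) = (a - 3*j)/(a*(a - 7*j))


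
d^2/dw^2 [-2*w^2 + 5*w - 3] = -4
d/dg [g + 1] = 1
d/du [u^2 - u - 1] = 2*u - 1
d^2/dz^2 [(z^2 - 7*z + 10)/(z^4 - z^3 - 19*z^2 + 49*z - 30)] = 2*(3*z^5 - 27*z^4 - 22*z^3 + 150*z^2 + 435*z - 1115)/(z^9 + 3*z^8 - 48*z^7 - 56*z^6 + 906*z^5 - 618*z^4 - 5768*z^3 + 13680*z^2 - 11475*z + 3375)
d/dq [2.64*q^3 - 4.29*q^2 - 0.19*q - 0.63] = 7.92*q^2 - 8.58*q - 0.19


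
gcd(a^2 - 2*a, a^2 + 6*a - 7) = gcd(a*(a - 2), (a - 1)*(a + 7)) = 1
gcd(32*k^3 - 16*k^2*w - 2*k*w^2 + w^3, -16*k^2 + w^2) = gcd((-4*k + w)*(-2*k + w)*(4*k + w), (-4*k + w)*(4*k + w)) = -16*k^2 + w^2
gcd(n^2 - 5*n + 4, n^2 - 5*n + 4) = n^2 - 5*n + 4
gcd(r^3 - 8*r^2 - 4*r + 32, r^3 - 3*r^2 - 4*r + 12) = r^2 - 4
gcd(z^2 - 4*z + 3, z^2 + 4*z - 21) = z - 3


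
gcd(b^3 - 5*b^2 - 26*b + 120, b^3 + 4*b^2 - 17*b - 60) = b^2 + b - 20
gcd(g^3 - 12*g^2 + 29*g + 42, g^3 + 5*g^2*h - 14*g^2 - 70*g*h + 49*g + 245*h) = g - 7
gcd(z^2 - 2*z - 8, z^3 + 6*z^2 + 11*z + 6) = z + 2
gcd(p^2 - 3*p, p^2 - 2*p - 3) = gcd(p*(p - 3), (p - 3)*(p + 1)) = p - 3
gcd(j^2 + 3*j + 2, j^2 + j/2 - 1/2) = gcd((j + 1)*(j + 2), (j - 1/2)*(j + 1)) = j + 1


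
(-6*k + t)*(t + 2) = -6*k*t - 12*k + t^2 + 2*t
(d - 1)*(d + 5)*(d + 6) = d^3 + 10*d^2 + 19*d - 30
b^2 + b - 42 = (b - 6)*(b + 7)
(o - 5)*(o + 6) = o^2 + o - 30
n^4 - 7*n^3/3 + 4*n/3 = n*(n - 2)*(n - 1)*(n + 2/3)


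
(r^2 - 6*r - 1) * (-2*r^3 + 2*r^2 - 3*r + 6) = -2*r^5 + 14*r^4 - 13*r^3 + 22*r^2 - 33*r - 6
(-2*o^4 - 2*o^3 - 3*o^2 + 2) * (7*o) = -14*o^5 - 14*o^4 - 21*o^3 + 14*o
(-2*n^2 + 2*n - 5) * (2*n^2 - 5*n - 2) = -4*n^4 + 14*n^3 - 16*n^2 + 21*n + 10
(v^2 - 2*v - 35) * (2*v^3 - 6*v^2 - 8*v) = 2*v^5 - 10*v^4 - 66*v^3 + 226*v^2 + 280*v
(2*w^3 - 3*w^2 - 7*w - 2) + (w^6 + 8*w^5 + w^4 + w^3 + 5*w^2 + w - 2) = w^6 + 8*w^5 + w^4 + 3*w^3 + 2*w^2 - 6*w - 4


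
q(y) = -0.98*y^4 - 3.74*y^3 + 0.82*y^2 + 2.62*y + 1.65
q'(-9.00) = 1936.72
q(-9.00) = -3658.83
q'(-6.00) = 435.58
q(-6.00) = -446.79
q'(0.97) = -9.92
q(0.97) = 0.68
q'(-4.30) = 99.78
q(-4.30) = -32.14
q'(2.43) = -115.90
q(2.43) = -74.98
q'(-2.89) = -1.21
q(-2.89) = 22.84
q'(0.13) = 2.63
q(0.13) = 2.00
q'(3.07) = -211.52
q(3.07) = -177.85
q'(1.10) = -14.37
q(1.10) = -0.89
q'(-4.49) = 123.89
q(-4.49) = -53.34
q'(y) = -3.92*y^3 - 11.22*y^2 + 1.64*y + 2.62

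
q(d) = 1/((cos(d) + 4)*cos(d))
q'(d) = sin(d)/((cos(d) + 4)*cos(d)^2) + sin(d)/((cos(d) + 4)^2*cos(d)) = 2*(cos(d) + 2)*sin(d)/((cos(d) + 4)^2*cos(d)^2)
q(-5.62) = 0.27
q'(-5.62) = 0.24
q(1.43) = 1.72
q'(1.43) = 12.55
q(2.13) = -0.54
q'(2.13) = 0.74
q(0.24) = 0.21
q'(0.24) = 0.06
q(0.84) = 0.32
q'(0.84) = 0.41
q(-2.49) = -0.39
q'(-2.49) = -0.23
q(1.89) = -0.86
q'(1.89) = 2.39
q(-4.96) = 0.96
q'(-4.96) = 4.02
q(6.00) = 0.21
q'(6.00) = -0.07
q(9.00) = -0.36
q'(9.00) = 0.11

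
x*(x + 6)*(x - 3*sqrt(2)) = x^3 - 3*sqrt(2)*x^2 + 6*x^2 - 18*sqrt(2)*x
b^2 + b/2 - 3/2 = (b - 1)*(b + 3/2)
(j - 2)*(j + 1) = j^2 - j - 2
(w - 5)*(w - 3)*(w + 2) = w^3 - 6*w^2 - w + 30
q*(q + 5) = q^2 + 5*q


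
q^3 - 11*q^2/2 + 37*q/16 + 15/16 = (q - 5)*(q - 3/4)*(q + 1/4)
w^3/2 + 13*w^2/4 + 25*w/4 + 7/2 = (w/2 + 1)*(w + 1)*(w + 7/2)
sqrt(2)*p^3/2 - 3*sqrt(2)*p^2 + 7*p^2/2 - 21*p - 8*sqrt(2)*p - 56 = (p - 8)*(p + 7*sqrt(2)/2)*(sqrt(2)*p/2 + sqrt(2))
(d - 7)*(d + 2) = d^2 - 5*d - 14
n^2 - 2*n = n*(n - 2)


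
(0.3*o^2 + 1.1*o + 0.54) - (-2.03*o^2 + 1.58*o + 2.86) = 2.33*o^2 - 0.48*o - 2.32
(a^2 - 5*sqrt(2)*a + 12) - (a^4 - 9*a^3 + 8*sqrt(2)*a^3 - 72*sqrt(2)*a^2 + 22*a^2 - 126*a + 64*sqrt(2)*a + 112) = -a^4 - 8*sqrt(2)*a^3 + 9*a^3 - 21*a^2 + 72*sqrt(2)*a^2 - 69*sqrt(2)*a + 126*a - 100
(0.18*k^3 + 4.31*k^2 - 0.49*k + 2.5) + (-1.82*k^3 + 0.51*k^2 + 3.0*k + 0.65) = -1.64*k^3 + 4.82*k^2 + 2.51*k + 3.15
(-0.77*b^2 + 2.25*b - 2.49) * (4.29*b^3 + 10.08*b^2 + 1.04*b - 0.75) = -3.3033*b^5 + 1.8909*b^4 + 11.1971*b^3 - 22.1817*b^2 - 4.2771*b + 1.8675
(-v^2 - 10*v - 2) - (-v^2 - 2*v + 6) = -8*v - 8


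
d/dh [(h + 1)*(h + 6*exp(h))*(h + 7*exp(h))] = 13*h^2*exp(h) + 3*h^2 + 84*h*exp(2*h) + 39*h*exp(h) + 2*h + 126*exp(2*h) + 13*exp(h)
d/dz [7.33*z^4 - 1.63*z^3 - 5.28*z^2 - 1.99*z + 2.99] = 29.32*z^3 - 4.89*z^2 - 10.56*z - 1.99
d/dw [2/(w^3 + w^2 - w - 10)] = 2*(-3*w^2 - 2*w + 1)/(w^3 + w^2 - w - 10)^2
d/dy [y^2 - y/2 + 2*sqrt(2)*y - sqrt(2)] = 2*y - 1/2 + 2*sqrt(2)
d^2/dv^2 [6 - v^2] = -2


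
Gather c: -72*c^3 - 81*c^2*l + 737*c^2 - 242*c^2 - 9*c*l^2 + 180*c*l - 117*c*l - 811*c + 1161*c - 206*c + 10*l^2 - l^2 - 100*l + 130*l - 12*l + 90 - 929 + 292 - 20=-72*c^3 + c^2*(495 - 81*l) + c*(-9*l^2 + 63*l + 144) + 9*l^2 + 18*l - 567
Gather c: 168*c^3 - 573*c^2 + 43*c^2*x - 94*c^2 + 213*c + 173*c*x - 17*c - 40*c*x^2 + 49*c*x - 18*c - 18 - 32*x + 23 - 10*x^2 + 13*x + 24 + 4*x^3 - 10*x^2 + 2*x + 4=168*c^3 + c^2*(43*x - 667) + c*(-40*x^2 + 222*x + 178) + 4*x^3 - 20*x^2 - 17*x + 33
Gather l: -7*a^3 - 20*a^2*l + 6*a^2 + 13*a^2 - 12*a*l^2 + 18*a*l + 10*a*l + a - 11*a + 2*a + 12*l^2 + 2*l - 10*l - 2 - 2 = -7*a^3 + 19*a^2 - 8*a + l^2*(12 - 12*a) + l*(-20*a^2 + 28*a - 8) - 4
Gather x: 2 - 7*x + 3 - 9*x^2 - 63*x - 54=-9*x^2 - 70*x - 49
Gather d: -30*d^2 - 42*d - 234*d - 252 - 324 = -30*d^2 - 276*d - 576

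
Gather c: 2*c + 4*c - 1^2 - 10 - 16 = 6*c - 27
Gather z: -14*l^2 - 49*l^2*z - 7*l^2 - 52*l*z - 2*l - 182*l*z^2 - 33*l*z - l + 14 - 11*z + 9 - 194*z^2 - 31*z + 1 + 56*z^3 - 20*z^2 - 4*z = -21*l^2 - 3*l + 56*z^3 + z^2*(-182*l - 214) + z*(-49*l^2 - 85*l - 46) + 24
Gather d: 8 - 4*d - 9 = -4*d - 1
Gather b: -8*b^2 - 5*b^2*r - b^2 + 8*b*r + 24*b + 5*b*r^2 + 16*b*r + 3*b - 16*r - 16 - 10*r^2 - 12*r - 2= b^2*(-5*r - 9) + b*(5*r^2 + 24*r + 27) - 10*r^2 - 28*r - 18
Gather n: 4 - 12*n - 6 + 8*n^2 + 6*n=8*n^2 - 6*n - 2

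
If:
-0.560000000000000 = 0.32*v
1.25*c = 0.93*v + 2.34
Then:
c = 0.57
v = -1.75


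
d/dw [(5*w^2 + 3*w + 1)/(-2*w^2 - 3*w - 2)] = (-9*w^2 - 16*w - 3)/(4*w^4 + 12*w^3 + 17*w^2 + 12*w + 4)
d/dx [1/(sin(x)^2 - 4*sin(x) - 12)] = 2*(2 - sin(x))*cos(x)/((sin(x) - 6)^2*(sin(x) + 2)^2)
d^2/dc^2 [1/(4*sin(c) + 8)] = (2*sin(c) + cos(c)^2 + 1)/(4*(sin(c) + 2)^3)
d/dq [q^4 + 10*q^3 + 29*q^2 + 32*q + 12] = 4*q^3 + 30*q^2 + 58*q + 32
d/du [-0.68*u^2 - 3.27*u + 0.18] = -1.36*u - 3.27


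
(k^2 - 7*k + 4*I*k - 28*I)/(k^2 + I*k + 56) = (k^2 + k*(-7 + 4*I) - 28*I)/(k^2 + I*k + 56)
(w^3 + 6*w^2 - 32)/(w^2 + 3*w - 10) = (w^2 + 8*w + 16)/(w + 5)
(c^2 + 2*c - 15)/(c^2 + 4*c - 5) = (c - 3)/(c - 1)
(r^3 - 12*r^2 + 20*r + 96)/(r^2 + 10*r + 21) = (r^3 - 12*r^2 + 20*r + 96)/(r^2 + 10*r + 21)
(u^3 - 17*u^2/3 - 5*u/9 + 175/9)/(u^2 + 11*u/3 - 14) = (3*u^2 - 10*u - 25)/(3*(u + 6))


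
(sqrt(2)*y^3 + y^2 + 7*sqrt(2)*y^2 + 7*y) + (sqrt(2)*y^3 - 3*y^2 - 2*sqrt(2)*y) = 2*sqrt(2)*y^3 - 2*y^2 + 7*sqrt(2)*y^2 - 2*sqrt(2)*y + 7*y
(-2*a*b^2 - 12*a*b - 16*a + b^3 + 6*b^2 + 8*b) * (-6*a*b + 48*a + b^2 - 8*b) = 12*a^2*b^3 - 24*a^2*b^2 - 480*a^2*b - 768*a^2 - 8*a*b^4 + 16*a*b^3 + 320*a*b^2 + 512*a*b + b^5 - 2*b^4 - 40*b^3 - 64*b^2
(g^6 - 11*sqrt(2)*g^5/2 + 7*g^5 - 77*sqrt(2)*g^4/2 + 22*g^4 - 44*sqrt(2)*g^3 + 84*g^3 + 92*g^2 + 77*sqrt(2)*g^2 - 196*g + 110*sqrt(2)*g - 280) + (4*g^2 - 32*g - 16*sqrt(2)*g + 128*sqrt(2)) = g^6 - 11*sqrt(2)*g^5/2 + 7*g^5 - 77*sqrt(2)*g^4/2 + 22*g^4 - 44*sqrt(2)*g^3 + 84*g^3 + 96*g^2 + 77*sqrt(2)*g^2 - 228*g + 94*sqrt(2)*g - 280 + 128*sqrt(2)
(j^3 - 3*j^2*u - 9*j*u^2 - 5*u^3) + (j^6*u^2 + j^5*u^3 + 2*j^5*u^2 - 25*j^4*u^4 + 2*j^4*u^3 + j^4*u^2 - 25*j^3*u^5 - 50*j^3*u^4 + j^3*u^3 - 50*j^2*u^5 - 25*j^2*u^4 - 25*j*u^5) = j^6*u^2 + j^5*u^3 + 2*j^5*u^2 - 25*j^4*u^4 + 2*j^4*u^3 + j^4*u^2 - 25*j^3*u^5 - 50*j^3*u^4 + j^3*u^3 + j^3 - 50*j^2*u^5 - 25*j^2*u^4 - 3*j^2*u - 25*j*u^5 - 9*j*u^2 - 5*u^3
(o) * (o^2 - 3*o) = o^3 - 3*o^2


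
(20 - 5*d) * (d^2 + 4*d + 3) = -5*d^3 + 65*d + 60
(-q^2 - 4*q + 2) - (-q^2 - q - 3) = 5 - 3*q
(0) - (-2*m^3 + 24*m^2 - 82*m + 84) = 2*m^3 - 24*m^2 + 82*m - 84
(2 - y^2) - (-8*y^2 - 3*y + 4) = 7*y^2 + 3*y - 2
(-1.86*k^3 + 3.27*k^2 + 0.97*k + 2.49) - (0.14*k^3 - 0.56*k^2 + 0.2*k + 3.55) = -2.0*k^3 + 3.83*k^2 + 0.77*k - 1.06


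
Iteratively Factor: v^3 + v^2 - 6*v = (v)*(v^2 + v - 6) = v*(v + 3)*(v - 2)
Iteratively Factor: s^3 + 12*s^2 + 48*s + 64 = (s + 4)*(s^2 + 8*s + 16) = (s + 4)^2*(s + 4)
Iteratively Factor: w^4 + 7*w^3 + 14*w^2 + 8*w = (w + 1)*(w^3 + 6*w^2 + 8*w) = (w + 1)*(w + 2)*(w^2 + 4*w) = w*(w + 1)*(w + 2)*(w + 4)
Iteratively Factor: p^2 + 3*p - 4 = (p - 1)*(p + 4)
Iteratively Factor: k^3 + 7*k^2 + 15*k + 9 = (k + 3)*(k^2 + 4*k + 3) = (k + 3)^2*(k + 1)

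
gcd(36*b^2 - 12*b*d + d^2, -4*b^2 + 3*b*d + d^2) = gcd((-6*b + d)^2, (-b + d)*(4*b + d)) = 1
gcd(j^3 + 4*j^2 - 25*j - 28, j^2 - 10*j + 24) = j - 4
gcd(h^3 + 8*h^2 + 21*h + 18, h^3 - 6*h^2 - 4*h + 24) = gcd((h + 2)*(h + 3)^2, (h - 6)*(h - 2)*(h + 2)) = h + 2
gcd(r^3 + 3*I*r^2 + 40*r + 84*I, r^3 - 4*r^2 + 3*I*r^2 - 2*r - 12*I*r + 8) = r + 2*I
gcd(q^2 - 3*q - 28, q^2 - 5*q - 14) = q - 7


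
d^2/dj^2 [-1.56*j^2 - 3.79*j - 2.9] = -3.12000000000000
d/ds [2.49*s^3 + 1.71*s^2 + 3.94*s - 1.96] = 7.47*s^2 + 3.42*s + 3.94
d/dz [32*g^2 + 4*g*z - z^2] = 4*g - 2*z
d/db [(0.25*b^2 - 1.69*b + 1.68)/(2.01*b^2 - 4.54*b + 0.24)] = (2.2619*b^2 - 6.6336*b + 7.2216)/(4.0401*b^4 - 18.2508*b^3 + 21.5764*b^2 - 2.1792*b + 0.0576)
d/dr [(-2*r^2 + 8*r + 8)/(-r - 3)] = 2*(r^2 + 6*r - 8)/(r^2 + 6*r + 9)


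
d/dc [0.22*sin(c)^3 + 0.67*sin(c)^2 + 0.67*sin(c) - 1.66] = (0.66*sin(c)^2 + 1.34*sin(c) + 0.67)*cos(c)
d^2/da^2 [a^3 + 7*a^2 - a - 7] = 6*a + 14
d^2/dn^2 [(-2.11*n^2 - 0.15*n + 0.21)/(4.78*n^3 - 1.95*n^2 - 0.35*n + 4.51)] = (-96.4202479999999*n^6 - 20.56356*n^5 + 44.786688*n^4 + 606.736352*n^3 - 69.85116*n^2 - 34.217928*n - 82.563632)/(109.215352*n^9 - 133.66314*n^8 + 30.53703*n^7 + 321.298077*n^6 - 254.462235*n^5 + 5.45981999999999*n^4 + 310.102609*n^3 - 117.33216*n^2 - 21.357105*n + 91.733851)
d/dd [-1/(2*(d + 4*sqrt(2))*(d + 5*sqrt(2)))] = (d + 9*sqrt(2)/2)/((d + 4*sqrt(2))^2*(d + 5*sqrt(2))^2)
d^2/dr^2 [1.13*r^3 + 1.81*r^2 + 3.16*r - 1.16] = 6.78*r + 3.62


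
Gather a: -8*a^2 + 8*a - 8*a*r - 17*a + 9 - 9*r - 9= -8*a^2 + a*(-8*r - 9) - 9*r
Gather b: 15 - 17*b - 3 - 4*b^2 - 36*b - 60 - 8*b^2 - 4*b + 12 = -12*b^2 - 57*b - 36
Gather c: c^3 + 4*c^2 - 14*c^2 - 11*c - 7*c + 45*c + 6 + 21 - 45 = c^3 - 10*c^2 + 27*c - 18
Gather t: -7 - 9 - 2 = -18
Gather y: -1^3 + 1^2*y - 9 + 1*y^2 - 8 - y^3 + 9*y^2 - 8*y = -y^3 + 10*y^2 - 7*y - 18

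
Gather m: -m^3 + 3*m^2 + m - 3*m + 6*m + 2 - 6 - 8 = -m^3 + 3*m^2 + 4*m - 12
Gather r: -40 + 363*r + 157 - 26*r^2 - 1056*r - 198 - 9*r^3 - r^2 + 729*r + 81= -9*r^3 - 27*r^2 + 36*r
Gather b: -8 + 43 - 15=20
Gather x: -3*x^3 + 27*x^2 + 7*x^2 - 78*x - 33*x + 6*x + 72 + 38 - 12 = -3*x^3 + 34*x^2 - 105*x + 98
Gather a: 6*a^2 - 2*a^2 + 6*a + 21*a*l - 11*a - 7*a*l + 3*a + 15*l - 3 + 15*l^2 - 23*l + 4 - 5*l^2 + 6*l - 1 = 4*a^2 + a*(14*l - 2) + 10*l^2 - 2*l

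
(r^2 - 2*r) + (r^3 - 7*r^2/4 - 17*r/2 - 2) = r^3 - 3*r^2/4 - 21*r/2 - 2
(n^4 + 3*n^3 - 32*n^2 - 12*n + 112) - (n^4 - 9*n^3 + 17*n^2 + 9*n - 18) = 12*n^3 - 49*n^2 - 21*n + 130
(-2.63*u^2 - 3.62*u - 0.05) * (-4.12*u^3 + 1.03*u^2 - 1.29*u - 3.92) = 10.8356*u^5 + 12.2055*u^4 - 0.1299*u^3 + 14.9279*u^2 + 14.2549*u + 0.196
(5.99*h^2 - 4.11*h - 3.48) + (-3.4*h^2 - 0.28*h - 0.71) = 2.59*h^2 - 4.39*h - 4.19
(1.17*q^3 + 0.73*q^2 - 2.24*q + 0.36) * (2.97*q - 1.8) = 3.4749*q^4 + 0.0621*q^3 - 7.9668*q^2 + 5.1012*q - 0.648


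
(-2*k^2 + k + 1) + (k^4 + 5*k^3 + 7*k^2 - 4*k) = k^4 + 5*k^3 + 5*k^2 - 3*k + 1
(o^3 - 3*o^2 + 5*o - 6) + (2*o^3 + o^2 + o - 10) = 3*o^3 - 2*o^2 + 6*o - 16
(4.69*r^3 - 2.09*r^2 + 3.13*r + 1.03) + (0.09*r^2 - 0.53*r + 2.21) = 4.69*r^3 - 2.0*r^2 + 2.6*r + 3.24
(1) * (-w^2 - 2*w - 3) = -w^2 - 2*w - 3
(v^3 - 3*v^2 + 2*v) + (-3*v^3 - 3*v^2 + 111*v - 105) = -2*v^3 - 6*v^2 + 113*v - 105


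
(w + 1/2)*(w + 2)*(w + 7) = w^3 + 19*w^2/2 + 37*w/2 + 7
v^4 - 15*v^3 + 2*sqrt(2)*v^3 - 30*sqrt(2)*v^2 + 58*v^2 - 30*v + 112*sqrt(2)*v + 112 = (v - 8)*(v - 7)*(v + sqrt(2))^2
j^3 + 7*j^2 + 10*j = j*(j + 2)*(j + 5)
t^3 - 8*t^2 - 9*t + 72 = (t - 8)*(t - 3)*(t + 3)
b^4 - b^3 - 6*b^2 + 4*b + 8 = (b - 2)^2*(b + 1)*(b + 2)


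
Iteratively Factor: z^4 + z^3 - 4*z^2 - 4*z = (z)*(z^3 + z^2 - 4*z - 4) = z*(z - 2)*(z^2 + 3*z + 2) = z*(z - 2)*(z + 1)*(z + 2)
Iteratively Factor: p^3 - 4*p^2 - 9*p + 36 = (p + 3)*(p^2 - 7*p + 12) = (p - 3)*(p + 3)*(p - 4)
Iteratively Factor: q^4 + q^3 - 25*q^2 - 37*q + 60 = (q + 4)*(q^3 - 3*q^2 - 13*q + 15) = (q - 1)*(q + 4)*(q^2 - 2*q - 15) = (q - 5)*(q - 1)*(q + 4)*(q + 3)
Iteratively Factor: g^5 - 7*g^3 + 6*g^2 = (g + 3)*(g^4 - 3*g^3 + 2*g^2) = g*(g + 3)*(g^3 - 3*g^2 + 2*g) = g*(g - 1)*(g + 3)*(g^2 - 2*g) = g*(g - 2)*(g - 1)*(g + 3)*(g)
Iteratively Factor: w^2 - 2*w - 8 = (w - 4)*(w + 2)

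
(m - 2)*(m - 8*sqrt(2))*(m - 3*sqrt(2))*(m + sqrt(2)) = m^4 - 10*sqrt(2)*m^3 - 2*m^3 + 26*m^2 + 20*sqrt(2)*m^2 - 52*m + 48*sqrt(2)*m - 96*sqrt(2)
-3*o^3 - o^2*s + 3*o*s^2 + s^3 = (-o + s)*(o + s)*(3*o + s)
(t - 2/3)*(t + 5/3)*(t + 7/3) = t^3 + 10*t^2/3 + 11*t/9 - 70/27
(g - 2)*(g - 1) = g^2 - 3*g + 2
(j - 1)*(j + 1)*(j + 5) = j^3 + 5*j^2 - j - 5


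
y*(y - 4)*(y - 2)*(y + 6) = y^4 - 28*y^2 + 48*y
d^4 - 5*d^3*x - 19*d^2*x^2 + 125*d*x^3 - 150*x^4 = (d - 5*x)*(d - 3*x)*(d - 2*x)*(d + 5*x)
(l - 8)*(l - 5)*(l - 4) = l^3 - 17*l^2 + 92*l - 160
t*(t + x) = t^2 + t*x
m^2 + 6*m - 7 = (m - 1)*(m + 7)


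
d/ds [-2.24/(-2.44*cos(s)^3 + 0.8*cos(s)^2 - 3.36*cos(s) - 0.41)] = (16.3968*cos(s)^2 - 3.584*cos(s) + 7.5264)*sin(s)/(2.44*cos(s)^3 - 0.8*cos(s)^2 + 3.36*cos(s) + 0.41)^2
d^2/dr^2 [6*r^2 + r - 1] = 12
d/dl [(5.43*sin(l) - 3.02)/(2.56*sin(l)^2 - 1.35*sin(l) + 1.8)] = (-13.9008*sin(l)^2 + 15.4624*sin(l) + 5.697)*cos(l)/(6.5536*sin(l)^4 - 6.912*sin(l)^3 + 11.0385*sin(l)^2 - 4.86*sin(l) + 3.24)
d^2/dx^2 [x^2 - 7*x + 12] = 2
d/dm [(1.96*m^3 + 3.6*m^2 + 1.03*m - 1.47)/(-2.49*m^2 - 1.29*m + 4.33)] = (-4.8804*m^4 - 5.0568*m^3 + 23.3811*m^2 + 23.8554*m + 2.5636)/(6.2001*m^4 + 6.4242*m^3 - 19.8993*m^2 - 11.1714*m + 18.7489)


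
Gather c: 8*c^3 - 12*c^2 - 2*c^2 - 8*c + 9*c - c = 8*c^3 - 14*c^2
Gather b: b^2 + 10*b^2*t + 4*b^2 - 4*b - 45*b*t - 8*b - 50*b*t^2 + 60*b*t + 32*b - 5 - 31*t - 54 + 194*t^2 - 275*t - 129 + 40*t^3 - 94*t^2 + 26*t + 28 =b^2*(10*t + 5) + b*(-50*t^2 + 15*t + 20) + 40*t^3 + 100*t^2 - 280*t - 160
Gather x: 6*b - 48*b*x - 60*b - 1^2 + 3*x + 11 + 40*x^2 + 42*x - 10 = -54*b + 40*x^2 + x*(45 - 48*b)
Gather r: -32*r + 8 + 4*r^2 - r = 4*r^2 - 33*r + 8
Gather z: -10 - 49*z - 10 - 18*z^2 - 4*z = -18*z^2 - 53*z - 20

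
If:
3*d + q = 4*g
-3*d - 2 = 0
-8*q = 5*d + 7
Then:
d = -2/3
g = -59/96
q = -11/24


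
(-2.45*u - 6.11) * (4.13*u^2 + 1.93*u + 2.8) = -10.1185*u^3 - 29.9628*u^2 - 18.6523*u - 17.108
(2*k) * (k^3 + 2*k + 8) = 2*k^4 + 4*k^2 + 16*k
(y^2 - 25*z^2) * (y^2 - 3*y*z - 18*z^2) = y^4 - 3*y^3*z - 43*y^2*z^2 + 75*y*z^3 + 450*z^4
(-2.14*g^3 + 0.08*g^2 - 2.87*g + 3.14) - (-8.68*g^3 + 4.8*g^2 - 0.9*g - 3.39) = 6.54*g^3 - 4.72*g^2 - 1.97*g + 6.53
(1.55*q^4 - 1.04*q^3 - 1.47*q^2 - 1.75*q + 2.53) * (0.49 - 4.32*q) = -6.696*q^5 + 5.2523*q^4 + 5.8408*q^3 + 6.8397*q^2 - 11.7871*q + 1.2397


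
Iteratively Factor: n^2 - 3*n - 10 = (n - 5)*(n + 2)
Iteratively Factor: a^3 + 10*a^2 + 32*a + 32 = (a + 4)*(a^2 + 6*a + 8) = (a + 4)^2*(a + 2)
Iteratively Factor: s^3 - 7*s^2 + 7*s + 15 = (s - 5)*(s^2 - 2*s - 3) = (s - 5)*(s + 1)*(s - 3)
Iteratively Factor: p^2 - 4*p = (p)*(p - 4)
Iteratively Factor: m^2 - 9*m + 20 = (m - 4)*(m - 5)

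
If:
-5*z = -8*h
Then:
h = 5*z/8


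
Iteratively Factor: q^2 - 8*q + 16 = (q - 4)*(q - 4)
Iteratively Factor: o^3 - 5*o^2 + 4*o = (o - 1)*(o^2 - 4*o) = o*(o - 1)*(o - 4)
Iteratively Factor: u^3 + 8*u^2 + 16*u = (u)*(u^2 + 8*u + 16) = u*(u + 4)*(u + 4)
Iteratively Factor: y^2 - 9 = (y - 3)*(y + 3)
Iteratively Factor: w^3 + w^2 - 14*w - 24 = (w + 2)*(w^2 - w - 12) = (w + 2)*(w + 3)*(w - 4)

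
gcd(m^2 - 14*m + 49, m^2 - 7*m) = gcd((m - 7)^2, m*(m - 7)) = m - 7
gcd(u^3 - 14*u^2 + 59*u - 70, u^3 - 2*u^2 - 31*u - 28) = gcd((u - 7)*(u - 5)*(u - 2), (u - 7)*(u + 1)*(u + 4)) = u - 7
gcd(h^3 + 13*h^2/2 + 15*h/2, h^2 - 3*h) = h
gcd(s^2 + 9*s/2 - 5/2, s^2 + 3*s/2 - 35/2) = s + 5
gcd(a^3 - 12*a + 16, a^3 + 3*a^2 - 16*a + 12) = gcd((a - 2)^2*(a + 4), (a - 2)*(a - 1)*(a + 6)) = a - 2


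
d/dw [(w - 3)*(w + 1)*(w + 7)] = 3*w^2 + 10*w - 17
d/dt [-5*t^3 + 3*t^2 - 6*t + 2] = -15*t^2 + 6*t - 6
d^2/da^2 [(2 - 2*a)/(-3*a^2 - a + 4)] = 36/(27*a^3 + 108*a^2 + 144*a + 64)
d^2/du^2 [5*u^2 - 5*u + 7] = 10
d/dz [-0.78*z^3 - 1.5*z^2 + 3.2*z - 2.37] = -2.34*z^2 - 3.0*z + 3.2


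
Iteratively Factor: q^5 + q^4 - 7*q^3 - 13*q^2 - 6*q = (q)*(q^4 + q^3 - 7*q^2 - 13*q - 6) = q*(q + 2)*(q^3 - q^2 - 5*q - 3) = q*(q + 1)*(q + 2)*(q^2 - 2*q - 3) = q*(q - 3)*(q + 1)*(q + 2)*(q + 1)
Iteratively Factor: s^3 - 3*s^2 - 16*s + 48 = (s + 4)*(s^2 - 7*s + 12) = (s - 3)*(s + 4)*(s - 4)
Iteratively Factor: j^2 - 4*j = (j)*(j - 4)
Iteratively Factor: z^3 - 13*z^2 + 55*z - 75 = (z - 5)*(z^2 - 8*z + 15) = (z - 5)*(z - 3)*(z - 5)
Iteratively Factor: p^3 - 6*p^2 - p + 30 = (p + 2)*(p^2 - 8*p + 15) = (p - 3)*(p + 2)*(p - 5)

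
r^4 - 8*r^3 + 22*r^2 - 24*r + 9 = (r - 3)^2*(r - 1)^2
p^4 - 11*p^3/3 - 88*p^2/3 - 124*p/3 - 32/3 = (p - 8)*(p + 1/3)*(p + 2)^2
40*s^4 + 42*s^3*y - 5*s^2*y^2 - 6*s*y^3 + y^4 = (-5*s + y)*(-4*s + y)*(s + y)*(2*s + y)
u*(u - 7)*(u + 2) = u^3 - 5*u^2 - 14*u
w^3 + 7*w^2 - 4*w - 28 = (w - 2)*(w + 2)*(w + 7)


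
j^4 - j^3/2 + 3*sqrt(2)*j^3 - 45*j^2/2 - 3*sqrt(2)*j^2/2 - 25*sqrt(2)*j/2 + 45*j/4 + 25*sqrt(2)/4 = (j - 1/2)*(j - 5*sqrt(2)/2)*(j + sqrt(2)/2)*(j + 5*sqrt(2))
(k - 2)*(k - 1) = k^2 - 3*k + 2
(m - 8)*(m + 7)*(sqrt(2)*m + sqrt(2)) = sqrt(2)*m^3 - 57*sqrt(2)*m - 56*sqrt(2)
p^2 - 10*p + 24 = (p - 6)*(p - 4)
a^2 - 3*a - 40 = (a - 8)*(a + 5)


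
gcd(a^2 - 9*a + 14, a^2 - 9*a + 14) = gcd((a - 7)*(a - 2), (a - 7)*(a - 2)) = a^2 - 9*a + 14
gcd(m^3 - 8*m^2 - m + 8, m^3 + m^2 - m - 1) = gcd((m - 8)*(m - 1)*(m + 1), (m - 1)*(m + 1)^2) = m^2 - 1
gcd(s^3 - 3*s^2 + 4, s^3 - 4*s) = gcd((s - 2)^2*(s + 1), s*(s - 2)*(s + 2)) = s - 2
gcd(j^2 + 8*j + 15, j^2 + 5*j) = j + 5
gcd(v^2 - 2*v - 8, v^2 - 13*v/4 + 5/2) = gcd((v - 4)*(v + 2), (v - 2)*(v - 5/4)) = 1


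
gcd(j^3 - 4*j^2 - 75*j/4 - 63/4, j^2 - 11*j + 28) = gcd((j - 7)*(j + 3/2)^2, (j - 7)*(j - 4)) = j - 7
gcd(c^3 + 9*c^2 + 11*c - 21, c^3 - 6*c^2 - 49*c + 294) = c + 7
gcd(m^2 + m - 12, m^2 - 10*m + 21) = m - 3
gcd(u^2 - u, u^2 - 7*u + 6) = u - 1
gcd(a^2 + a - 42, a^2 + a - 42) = a^2 + a - 42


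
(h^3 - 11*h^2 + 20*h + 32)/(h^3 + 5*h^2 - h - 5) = (h^2 - 12*h + 32)/(h^2 + 4*h - 5)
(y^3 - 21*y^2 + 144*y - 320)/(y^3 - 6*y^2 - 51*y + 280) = (y - 8)/(y + 7)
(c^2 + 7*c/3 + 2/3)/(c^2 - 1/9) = 3*(c + 2)/(3*c - 1)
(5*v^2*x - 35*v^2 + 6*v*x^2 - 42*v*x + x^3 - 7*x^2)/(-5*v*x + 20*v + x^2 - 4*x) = (-5*v^2*x + 35*v^2 - 6*v*x^2 + 42*v*x - x^3 + 7*x^2)/(5*v*x - 20*v - x^2 + 4*x)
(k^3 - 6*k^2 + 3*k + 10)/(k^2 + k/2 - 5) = 2*(k^2 - 4*k - 5)/(2*k + 5)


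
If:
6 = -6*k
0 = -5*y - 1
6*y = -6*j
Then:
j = 1/5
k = -1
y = -1/5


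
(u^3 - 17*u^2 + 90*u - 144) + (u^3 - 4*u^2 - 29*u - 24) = 2*u^3 - 21*u^2 + 61*u - 168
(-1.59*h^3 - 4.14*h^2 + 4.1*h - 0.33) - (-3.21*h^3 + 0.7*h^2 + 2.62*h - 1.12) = 1.62*h^3 - 4.84*h^2 + 1.48*h + 0.79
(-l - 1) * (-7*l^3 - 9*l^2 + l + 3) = 7*l^4 + 16*l^3 + 8*l^2 - 4*l - 3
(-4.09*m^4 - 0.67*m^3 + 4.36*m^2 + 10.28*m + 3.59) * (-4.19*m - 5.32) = 17.1371*m^5 + 24.5661*m^4 - 14.704*m^3 - 66.2684*m^2 - 69.7317*m - 19.0988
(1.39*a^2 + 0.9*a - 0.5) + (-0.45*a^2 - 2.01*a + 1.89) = 0.94*a^2 - 1.11*a + 1.39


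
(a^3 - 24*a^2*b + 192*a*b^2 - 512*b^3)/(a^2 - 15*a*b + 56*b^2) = (a^2 - 16*a*b + 64*b^2)/(a - 7*b)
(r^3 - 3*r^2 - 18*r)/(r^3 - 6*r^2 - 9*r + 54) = r/(r - 3)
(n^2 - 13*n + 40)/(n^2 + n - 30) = (n - 8)/(n + 6)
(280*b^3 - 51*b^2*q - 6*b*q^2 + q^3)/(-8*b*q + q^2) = -35*b^2/q + 2*b + q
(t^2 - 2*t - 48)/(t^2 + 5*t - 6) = (t - 8)/(t - 1)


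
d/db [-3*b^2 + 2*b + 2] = 2 - 6*b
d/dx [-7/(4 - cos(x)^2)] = 14*sin(x)*cos(x)/(cos(x)^2 - 4)^2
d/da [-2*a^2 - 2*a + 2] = -4*a - 2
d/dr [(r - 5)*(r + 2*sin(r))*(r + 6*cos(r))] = (5 - r)*(r + 2*sin(r))*(6*sin(r) - 1) + (r - 5)*(r + 6*cos(r))*(2*cos(r) + 1) + (r + 2*sin(r))*(r + 6*cos(r))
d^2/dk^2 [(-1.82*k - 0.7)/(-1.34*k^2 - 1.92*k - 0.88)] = ((1.82*k + 0.7)*(2.68*k + 1.92)*(5.36*k + 3.84) - (14.6328*k + 8.8648)*(1.34*k^2 + 1.92*k + 0.88))/(1.34*k^2 + 1.92*k + 0.88)^3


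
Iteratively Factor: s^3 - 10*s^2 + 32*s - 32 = (s - 4)*(s^2 - 6*s + 8) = (s - 4)*(s - 2)*(s - 4)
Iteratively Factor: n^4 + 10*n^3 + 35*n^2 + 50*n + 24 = (n + 3)*(n^3 + 7*n^2 + 14*n + 8) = (n + 3)*(n + 4)*(n^2 + 3*n + 2) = (n + 1)*(n + 3)*(n + 4)*(n + 2)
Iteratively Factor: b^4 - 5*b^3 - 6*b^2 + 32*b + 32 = (b - 4)*(b^3 - b^2 - 10*b - 8) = (b - 4)^2*(b^2 + 3*b + 2) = (b - 4)^2*(b + 1)*(b + 2)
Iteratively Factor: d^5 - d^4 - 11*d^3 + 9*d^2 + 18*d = (d - 3)*(d^4 + 2*d^3 - 5*d^2 - 6*d) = (d - 3)*(d + 3)*(d^3 - d^2 - 2*d) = (d - 3)*(d - 2)*(d + 3)*(d^2 + d) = d*(d - 3)*(d - 2)*(d + 3)*(d + 1)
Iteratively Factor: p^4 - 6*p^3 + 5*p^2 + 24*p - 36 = (p + 2)*(p^3 - 8*p^2 + 21*p - 18) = (p - 2)*(p + 2)*(p^2 - 6*p + 9) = (p - 3)*(p - 2)*(p + 2)*(p - 3)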